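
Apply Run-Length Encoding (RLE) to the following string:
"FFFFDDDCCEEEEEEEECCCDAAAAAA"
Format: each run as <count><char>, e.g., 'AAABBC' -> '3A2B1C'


Scanning runs left to right:
  i=0: run of 'F' x 4 -> '4F'
  i=4: run of 'D' x 3 -> '3D'
  i=7: run of 'C' x 2 -> '2C'
  i=9: run of 'E' x 8 -> '8E'
  i=17: run of 'C' x 3 -> '3C'
  i=20: run of 'D' x 1 -> '1D'
  i=21: run of 'A' x 6 -> '6A'

RLE = 4F3D2C8E3C1D6A


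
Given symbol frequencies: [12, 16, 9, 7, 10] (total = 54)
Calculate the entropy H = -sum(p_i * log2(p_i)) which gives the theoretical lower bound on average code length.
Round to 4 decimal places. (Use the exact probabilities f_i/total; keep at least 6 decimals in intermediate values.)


Per-symbol terms -p_i * log2(p_i) with p_i = f_i/54:
  p = 12/54 = 0.222222: log2(p) = -2.169925, -p*log2(p) = 0.482206
  p = 16/54 = 0.296296: log2(p) = -1.754888, -p*log2(p) = 0.519967
  p = 9/54 = 0.166667: log2(p) = -2.584963, -p*log2(p) = 0.430827
  p = 7/54 = 0.129630: log2(p) = -2.947533, -p*log2(p) = 0.382088
  p = 10/54 = 0.185185: log2(p) = -2.432959, -p*log2(p) = 0.450548
H = 0.482206 + 0.519967 + 0.430827 + 0.382088 + 0.450548 = 2.265636

H = 2.2656 bits/symbol


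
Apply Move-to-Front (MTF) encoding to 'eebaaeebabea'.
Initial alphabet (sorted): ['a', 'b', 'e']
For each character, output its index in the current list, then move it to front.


MTF encoding:
'e': index 2 in ['a', 'b', 'e'] -> ['e', 'a', 'b']
'e': index 0 in ['e', 'a', 'b'] -> ['e', 'a', 'b']
'b': index 2 in ['e', 'a', 'b'] -> ['b', 'e', 'a']
'a': index 2 in ['b', 'e', 'a'] -> ['a', 'b', 'e']
'a': index 0 in ['a', 'b', 'e'] -> ['a', 'b', 'e']
'e': index 2 in ['a', 'b', 'e'] -> ['e', 'a', 'b']
'e': index 0 in ['e', 'a', 'b'] -> ['e', 'a', 'b']
'b': index 2 in ['e', 'a', 'b'] -> ['b', 'e', 'a']
'a': index 2 in ['b', 'e', 'a'] -> ['a', 'b', 'e']
'b': index 1 in ['a', 'b', 'e'] -> ['b', 'a', 'e']
'e': index 2 in ['b', 'a', 'e'] -> ['e', 'b', 'a']
'a': index 2 in ['e', 'b', 'a'] -> ['a', 'e', 'b']


Output: [2, 0, 2, 2, 0, 2, 0, 2, 2, 1, 2, 2]


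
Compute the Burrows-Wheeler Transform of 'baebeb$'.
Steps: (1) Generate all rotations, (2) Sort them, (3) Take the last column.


Rotations (sorted):
  0: $baebeb -> last char: b
  1: aebeb$b -> last char: b
  2: b$baebe -> last char: e
  3: baebeb$ -> last char: $
  4: beb$bae -> last char: e
  5: eb$baeb -> last char: b
  6: ebeb$ba -> last char: a


BWT = bbe$eba


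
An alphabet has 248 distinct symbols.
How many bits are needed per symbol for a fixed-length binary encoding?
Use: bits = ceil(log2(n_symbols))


log2(248) = 7.9542
Bracket: 2^7 = 128 < 248 <= 2^8 = 256
So ceil(log2(248)) = 8

bits = ceil(log2(248)) = ceil(7.9542) = 8 bits


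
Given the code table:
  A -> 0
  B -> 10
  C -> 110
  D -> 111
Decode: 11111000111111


Decoding:
111 -> D
110 -> C
0 -> A
0 -> A
111 -> D
111 -> D


Result: DCAADD


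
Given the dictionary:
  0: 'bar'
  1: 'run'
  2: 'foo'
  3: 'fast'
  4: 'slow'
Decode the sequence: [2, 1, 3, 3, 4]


Look up each index in the dictionary:
  2 -> 'foo'
  1 -> 'run'
  3 -> 'fast'
  3 -> 'fast'
  4 -> 'slow'

Decoded: "foo run fast fast slow"


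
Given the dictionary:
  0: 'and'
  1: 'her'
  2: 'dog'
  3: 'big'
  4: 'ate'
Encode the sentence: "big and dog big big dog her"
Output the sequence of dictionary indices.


Look up each word in the dictionary:
  'big' -> 3
  'and' -> 0
  'dog' -> 2
  'big' -> 3
  'big' -> 3
  'dog' -> 2
  'her' -> 1

Encoded: [3, 0, 2, 3, 3, 2, 1]


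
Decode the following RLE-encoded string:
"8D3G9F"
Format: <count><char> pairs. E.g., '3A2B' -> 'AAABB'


Expanding each <count><char> pair:
  8D -> 'DDDDDDDD'
  3G -> 'GGG'
  9F -> 'FFFFFFFFF'

Decoded = DDDDDDDDGGGFFFFFFFFF


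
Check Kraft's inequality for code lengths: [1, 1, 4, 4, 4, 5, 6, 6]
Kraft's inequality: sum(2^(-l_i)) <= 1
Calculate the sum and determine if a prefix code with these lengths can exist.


Sum = 2^(-1) + 2^(-1) + 2^(-4) + 2^(-4) + 2^(-4) + 2^(-5) + 2^(-6) + 2^(-6)
    = 0.5 + 0.5 + 0.0625 + 0.0625 + 0.0625 + 0.03125 + 0.015625 + 0.015625
    = 80/64 = 1.25
Since 1.25 > 1, Kraft's inequality is NOT satisfied.
A prefix code with these lengths CANNOT exist.

Kraft sum = 1.25. Not satisfied.


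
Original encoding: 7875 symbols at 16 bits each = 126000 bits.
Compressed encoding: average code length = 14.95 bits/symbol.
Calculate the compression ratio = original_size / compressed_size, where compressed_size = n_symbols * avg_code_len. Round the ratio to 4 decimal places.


original_size = n_symbols * orig_bits = 7875 * 16 = 126000 bits
compressed_size = n_symbols * avg_code_len = 7875 * 14.95 = 117731.25 bits
ratio = original_size / compressed_size = 126000 / 117731.25 = 1.0702

Compression ratio = 1.0702


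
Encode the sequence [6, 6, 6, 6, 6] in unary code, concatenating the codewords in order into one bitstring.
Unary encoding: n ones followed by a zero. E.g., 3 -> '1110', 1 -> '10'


Encode each number as n ones followed by a terminating 0:
  6 -> 1111110 (7 bits)
  6 -> 1111110 (7 bits)
  6 -> 1111110 (7 bits)
  6 -> 1111110 (7 bits)
  6 -> 1111110 (7 bits)
Total length = 7 + 7 + 7 + 7 + 7 = 35 bits.

Unary([6, 6, 6, 6, 6]) = 11111101111110111111011111101111110 (35 bits)


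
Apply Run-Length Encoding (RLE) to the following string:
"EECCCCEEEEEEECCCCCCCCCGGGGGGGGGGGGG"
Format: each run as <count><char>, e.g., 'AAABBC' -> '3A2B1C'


Scanning runs left to right:
  i=0: run of 'E' x 2 -> '2E'
  i=2: run of 'C' x 4 -> '4C'
  i=6: run of 'E' x 7 -> '7E'
  i=13: run of 'C' x 9 -> '9C'
  i=22: run of 'G' x 13 -> '13G'

RLE = 2E4C7E9C13G


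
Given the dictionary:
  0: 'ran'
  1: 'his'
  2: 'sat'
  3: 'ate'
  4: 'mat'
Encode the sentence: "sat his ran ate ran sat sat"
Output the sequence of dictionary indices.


Look up each word in the dictionary:
  'sat' -> 2
  'his' -> 1
  'ran' -> 0
  'ate' -> 3
  'ran' -> 0
  'sat' -> 2
  'sat' -> 2

Encoded: [2, 1, 0, 3, 0, 2, 2]


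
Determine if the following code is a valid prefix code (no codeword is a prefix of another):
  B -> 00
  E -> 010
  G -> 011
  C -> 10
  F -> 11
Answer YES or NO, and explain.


Checking each pair (does one codeword prefix another?):
  B='00' vs E='010': no prefix
  B='00' vs G='011': no prefix
  B='00' vs C='10': no prefix
  B='00' vs F='11': no prefix
  E='010' vs B='00': no prefix
  E='010' vs G='011': no prefix
  E='010' vs C='10': no prefix
  E='010' vs F='11': no prefix
  G='011' vs B='00': no prefix
  G='011' vs E='010': no prefix
  G='011' vs C='10': no prefix
  G='011' vs F='11': no prefix
  C='10' vs B='00': no prefix
  C='10' vs E='010': no prefix
  C='10' vs G='011': no prefix
  C='10' vs F='11': no prefix
  F='11' vs B='00': no prefix
  F='11' vs E='010': no prefix
  F='11' vs G='011': no prefix
  F='11' vs C='10': no prefix
No violation found over all pairs.

YES -- this is a valid prefix code. No codeword is a prefix of any other codeword.


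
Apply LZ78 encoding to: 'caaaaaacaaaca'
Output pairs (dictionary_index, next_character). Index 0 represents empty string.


LZ78 encoding steps:
Dictionary: {0: ''}
Step 1: w='' (idx 0), next='c' -> output (0, 'c'), add 'c' as idx 1
Step 2: w='' (idx 0), next='a' -> output (0, 'a'), add 'a' as idx 2
Step 3: w='a' (idx 2), next='a' -> output (2, 'a'), add 'aa' as idx 3
Step 4: w='aa' (idx 3), next='a' -> output (3, 'a'), add 'aaa' as idx 4
Step 5: w='c' (idx 1), next='a' -> output (1, 'a'), add 'ca' as idx 5
Step 6: w='aa' (idx 3), next='c' -> output (3, 'c'), add 'aac' as idx 6
Step 7: w='a' (idx 2), end of input -> output (2, '')


Encoded: [(0, 'c'), (0, 'a'), (2, 'a'), (3, 'a'), (1, 'a'), (3, 'c'), (2, '')]


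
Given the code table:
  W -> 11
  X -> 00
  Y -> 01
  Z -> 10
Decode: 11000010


Decoding:
11 -> W
00 -> X
00 -> X
10 -> Z


Result: WXXZ


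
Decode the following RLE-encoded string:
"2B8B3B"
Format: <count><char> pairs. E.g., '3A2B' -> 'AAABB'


Expanding each <count><char> pair:
  2B -> 'BB'
  8B -> 'BBBBBBBB'
  3B -> 'BBB'

Decoded = BBBBBBBBBBBBB


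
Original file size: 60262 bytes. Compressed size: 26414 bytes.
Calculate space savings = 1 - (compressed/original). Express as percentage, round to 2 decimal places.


ratio = compressed/original = 26414/60262 = 0.438319
savings = 1 - ratio = 1 - 0.438319 = 0.561681
as a percentage: 0.561681 * 100 = 56.17%

Space savings = 1 - 26414/60262 = 56.17%


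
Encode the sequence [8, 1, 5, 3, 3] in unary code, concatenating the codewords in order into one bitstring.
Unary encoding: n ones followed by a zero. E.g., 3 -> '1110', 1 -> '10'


Encode each number as n ones followed by a terminating 0:
  8 -> 111111110 (9 bits)
  1 -> 10 (2 bits)
  5 -> 111110 (6 bits)
  3 -> 1110 (4 bits)
  3 -> 1110 (4 bits)
Total length = 9 + 2 + 6 + 4 + 4 = 25 bits.

Unary([8, 1, 5, 3, 3]) = 1111111101011111011101110 (25 bits)


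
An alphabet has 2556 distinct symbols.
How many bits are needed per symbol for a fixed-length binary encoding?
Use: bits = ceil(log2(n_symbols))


log2(2556) = 11.3197
Bracket: 2^11 = 2048 < 2556 <= 2^12 = 4096
So ceil(log2(2556)) = 12

bits = ceil(log2(2556)) = ceil(11.3197) = 12 bits


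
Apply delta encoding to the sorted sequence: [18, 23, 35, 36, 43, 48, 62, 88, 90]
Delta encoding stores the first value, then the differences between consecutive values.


First value: 18
Deltas:
  23 - 18 = 5
  35 - 23 = 12
  36 - 35 = 1
  43 - 36 = 7
  48 - 43 = 5
  62 - 48 = 14
  88 - 62 = 26
  90 - 88 = 2


Delta encoded: [18, 5, 12, 1, 7, 5, 14, 26, 2]


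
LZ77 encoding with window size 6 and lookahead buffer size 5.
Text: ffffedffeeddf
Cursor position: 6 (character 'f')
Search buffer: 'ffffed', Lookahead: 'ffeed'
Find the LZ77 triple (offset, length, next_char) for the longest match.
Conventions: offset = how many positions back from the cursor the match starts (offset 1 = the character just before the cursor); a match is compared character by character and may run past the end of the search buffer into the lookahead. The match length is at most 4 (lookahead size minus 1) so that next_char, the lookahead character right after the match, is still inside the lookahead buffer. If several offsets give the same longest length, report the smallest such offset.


Try each offset into the search buffer:
  offset=1 (pos 5, char 'd'): match length 0
  offset=2 (pos 4, char 'e'): match length 0
  offset=3 (pos 3, char 'f'): match length 1
  offset=4 (pos 2, char 'f'): match length 3
  offset=5 (pos 1, char 'f'): match length 2
  offset=6 (pos 0, char 'f'): match length 2
Longest match has length 3 at offset 4.
next_char = character at position 6 + 3 = 9 -> 'e'

Best match: offset=4, length=3 (matching 'ffe' starting at position 2)
LZ77 triple: (4, 3, 'e')


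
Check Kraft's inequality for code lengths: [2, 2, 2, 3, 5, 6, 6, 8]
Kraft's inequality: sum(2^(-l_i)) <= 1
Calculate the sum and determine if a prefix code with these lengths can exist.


Sum = 2^(-2) + 2^(-2) + 2^(-2) + 2^(-3) + 2^(-5) + 2^(-6) + 2^(-6) + 2^(-8)
    = 0.25 + 0.25 + 0.25 + 0.125 + 0.03125 + 0.015625 + 0.015625 + 0.00390625
    = 241/256 = 0.94140625
Since 0.94140625 <= 1, Kraft's inequality IS satisfied.
A prefix code with these lengths CAN exist.

Kraft sum = 0.94140625. Satisfied.


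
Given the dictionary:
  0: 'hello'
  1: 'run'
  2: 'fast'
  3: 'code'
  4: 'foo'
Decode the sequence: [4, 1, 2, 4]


Look up each index in the dictionary:
  4 -> 'foo'
  1 -> 'run'
  2 -> 'fast'
  4 -> 'foo'

Decoded: "foo run fast foo"


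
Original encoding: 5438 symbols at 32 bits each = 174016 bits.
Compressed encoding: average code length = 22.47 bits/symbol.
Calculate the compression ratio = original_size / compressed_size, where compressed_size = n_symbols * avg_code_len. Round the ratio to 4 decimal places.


original_size = n_symbols * orig_bits = 5438 * 32 = 174016 bits
compressed_size = n_symbols * avg_code_len = 5438 * 22.47 = 122191.86 bits
ratio = original_size / compressed_size = 174016 / 122191.86 = 1.4241

Compression ratio = 1.4241


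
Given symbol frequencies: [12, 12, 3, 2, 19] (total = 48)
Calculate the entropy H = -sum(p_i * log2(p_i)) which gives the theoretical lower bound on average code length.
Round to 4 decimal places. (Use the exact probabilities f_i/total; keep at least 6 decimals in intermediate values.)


Per-symbol terms -p_i * log2(p_i) with p_i = f_i/48:
  p = 12/48 = 0.250000: log2(p) = -2.000000, -p*log2(p) = 0.500000
  p = 12/48 = 0.250000: log2(p) = -2.000000, -p*log2(p) = 0.500000
  p = 3/48 = 0.062500: log2(p) = -4.000000, -p*log2(p) = 0.250000
  p = 2/48 = 0.041667: log2(p) = -4.584963, -p*log2(p) = 0.191040
  p = 19/48 = 0.395833: log2(p) = -1.337035, -p*log2(p) = 0.529243
H = 0.500000 + 0.500000 + 0.250000 + 0.191040 + 0.529243 = 1.970283

H = 1.9703 bits/symbol


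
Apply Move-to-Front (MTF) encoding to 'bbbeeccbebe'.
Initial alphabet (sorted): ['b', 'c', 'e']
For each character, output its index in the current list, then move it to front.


MTF encoding:
'b': index 0 in ['b', 'c', 'e'] -> ['b', 'c', 'e']
'b': index 0 in ['b', 'c', 'e'] -> ['b', 'c', 'e']
'b': index 0 in ['b', 'c', 'e'] -> ['b', 'c', 'e']
'e': index 2 in ['b', 'c', 'e'] -> ['e', 'b', 'c']
'e': index 0 in ['e', 'b', 'c'] -> ['e', 'b', 'c']
'c': index 2 in ['e', 'b', 'c'] -> ['c', 'e', 'b']
'c': index 0 in ['c', 'e', 'b'] -> ['c', 'e', 'b']
'b': index 2 in ['c', 'e', 'b'] -> ['b', 'c', 'e']
'e': index 2 in ['b', 'c', 'e'] -> ['e', 'b', 'c']
'b': index 1 in ['e', 'b', 'c'] -> ['b', 'e', 'c']
'e': index 1 in ['b', 'e', 'c'] -> ['e', 'b', 'c']


Output: [0, 0, 0, 2, 0, 2, 0, 2, 2, 1, 1]


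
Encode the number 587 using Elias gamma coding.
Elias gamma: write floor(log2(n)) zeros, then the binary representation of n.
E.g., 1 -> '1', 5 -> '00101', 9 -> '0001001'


num_bits = floor(log2(587)) + 1 = 10
leading_zeros = num_bits - 1 = 9
binary(587) = 1001001011

Elias gamma(587) = '000000000' + '1001001011' = 0000000001001001011 (19 bits)


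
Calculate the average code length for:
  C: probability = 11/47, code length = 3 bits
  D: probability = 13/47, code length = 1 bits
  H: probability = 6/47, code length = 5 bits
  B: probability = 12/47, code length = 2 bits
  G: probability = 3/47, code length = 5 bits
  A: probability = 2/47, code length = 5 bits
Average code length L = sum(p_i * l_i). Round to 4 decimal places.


Weighted contributions p_i * l_i:
  C: (11/47) * 3 = 33/47
  D: (13/47) * 1 = 13/47
  H: (6/47) * 5 = 30/47
  B: (12/47) * 2 = 24/47
  G: (3/47) * 5 = 15/47
  A: (2/47) * 5 = 10/47
Sum = (33 + 13 + 30 + 24 + 15 + 10)/47 = 125/47

L = 125/47 = 2.6596 bits/symbol


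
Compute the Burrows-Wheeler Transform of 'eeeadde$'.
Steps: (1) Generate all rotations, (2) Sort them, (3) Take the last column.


Rotations (sorted):
  0: $eeeadde -> last char: e
  1: adde$eee -> last char: e
  2: dde$eeea -> last char: a
  3: de$eeead -> last char: d
  4: e$eeeadd -> last char: d
  5: eadde$ee -> last char: e
  6: eeadde$e -> last char: e
  7: eeeadde$ -> last char: $


BWT = eeaddee$


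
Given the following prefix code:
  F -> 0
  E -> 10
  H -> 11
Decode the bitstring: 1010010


Decoding step by step:
Bits 10 -> E
Bits 10 -> E
Bits 0 -> F
Bits 10 -> E


Decoded message: EEFE


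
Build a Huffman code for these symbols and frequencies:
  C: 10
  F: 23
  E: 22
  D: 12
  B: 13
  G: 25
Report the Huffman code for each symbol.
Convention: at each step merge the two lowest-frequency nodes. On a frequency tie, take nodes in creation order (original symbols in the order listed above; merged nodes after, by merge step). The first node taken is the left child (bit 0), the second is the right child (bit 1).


Huffman tree construction:
Step 1: Merge C(10) + D(12) = 22
Step 2: Merge B(13) + E(22) = 35
Step 3: Merge (C+D)(22) + F(23) = 45
Step 4: Merge G(25) + (B+E)(35) = 60
Step 5: Merge ((C+D)+F)(45) + (G+(B+E))(60) = 105
Read each symbol's code off the tree from the root (left child = 0, right child = 1).

Codes:
  C: 000 (length 3)
  F: 01 (length 2)
  E: 111 (length 3)
  D: 001 (length 3)
  B: 110 (length 3)
  G: 10 (length 2)
Average code length: 267/105 = 2.5429 bits/symbol


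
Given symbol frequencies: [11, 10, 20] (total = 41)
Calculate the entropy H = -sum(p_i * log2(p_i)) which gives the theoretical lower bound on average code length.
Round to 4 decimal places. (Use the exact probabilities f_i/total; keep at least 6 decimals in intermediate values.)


Per-symbol terms -p_i * log2(p_i) with p_i = f_i/41:
  p = 11/41 = 0.268293: log2(p) = -1.898120, -p*log2(p) = 0.509252
  p = 10/41 = 0.243902: log2(p) = -2.035624, -p*log2(p) = 0.496494
  p = 20/41 = 0.487805: log2(p) = -1.035624, -p*log2(p) = 0.505182
H = 0.509252 + 0.496494 + 0.505182 = 1.510928

H = 1.5109 bits/symbol


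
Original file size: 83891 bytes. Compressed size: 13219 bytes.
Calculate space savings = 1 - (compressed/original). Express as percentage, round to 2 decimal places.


ratio = compressed/original = 13219/83891 = 0.157574
savings = 1 - ratio = 1 - 0.157574 = 0.842426
as a percentage: 0.842426 * 100 = 84.24%

Space savings = 1 - 13219/83891 = 84.24%


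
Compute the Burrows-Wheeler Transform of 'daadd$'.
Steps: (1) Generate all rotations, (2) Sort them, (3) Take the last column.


Rotations (sorted):
  0: $daadd -> last char: d
  1: aadd$d -> last char: d
  2: add$da -> last char: a
  3: d$daad -> last char: d
  4: daadd$ -> last char: $
  5: dd$daa -> last char: a


BWT = ddad$a


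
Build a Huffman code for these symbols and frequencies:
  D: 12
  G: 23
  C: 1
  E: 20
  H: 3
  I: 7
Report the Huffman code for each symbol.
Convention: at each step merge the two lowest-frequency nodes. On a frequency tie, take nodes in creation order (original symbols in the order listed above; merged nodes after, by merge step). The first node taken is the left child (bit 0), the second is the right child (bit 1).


Huffman tree construction:
Step 1: Merge C(1) + H(3) = 4
Step 2: Merge (C+H)(4) + I(7) = 11
Step 3: Merge ((C+H)+I)(11) + D(12) = 23
Step 4: Merge E(20) + G(23) = 43
Step 5: Merge (((C+H)+I)+D)(23) + (E+G)(43) = 66
Read each symbol's code off the tree from the root (left child = 0, right child = 1).

Codes:
  D: 01 (length 2)
  G: 11 (length 2)
  C: 0000 (length 4)
  E: 10 (length 2)
  H: 0001 (length 4)
  I: 001 (length 3)
Average code length: 147/66 = 2.2273 bits/symbol


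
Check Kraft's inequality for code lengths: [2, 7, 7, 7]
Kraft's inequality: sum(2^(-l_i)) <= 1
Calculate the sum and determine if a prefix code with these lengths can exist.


Sum = 2^(-2) + 2^(-7) + 2^(-7) + 2^(-7)
    = 0.25 + 0.0078125 + 0.0078125 + 0.0078125
    = 35/128 = 0.2734375
Since 0.2734375 <= 1, Kraft's inequality IS satisfied.
A prefix code with these lengths CAN exist.

Kraft sum = 0.2734375. Satisfied.


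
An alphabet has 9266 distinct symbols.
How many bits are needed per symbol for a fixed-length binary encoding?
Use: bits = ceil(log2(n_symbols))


log2(9266) = 13.1777
Bracket: 2^13 = 8192 < 9266 <= 2^14 = 16384
So ceil(log2(9266)) = 14

bits = ceil(log2(9266)) = ceil(13.1777) = 14 bits


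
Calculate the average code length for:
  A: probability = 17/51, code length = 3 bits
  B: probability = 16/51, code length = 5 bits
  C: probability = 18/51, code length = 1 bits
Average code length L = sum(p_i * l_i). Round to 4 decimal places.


Weighted contributions p_i * l_i:
  A: (17/51) * 3 = 51/51
  B: (16/51) * 5 = 80/51
  C: (18/51) * 1 = 18/51
Sum = (51 + 80 + 18)/51 = 149/51

L = 149/51 = 2.9216 bits/symbol


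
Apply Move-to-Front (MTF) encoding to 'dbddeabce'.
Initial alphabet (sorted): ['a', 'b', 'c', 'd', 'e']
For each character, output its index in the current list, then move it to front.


MTF encoding:
'd': index 3 in ['a', 'b', 'c', 'd', 'e'] -> ['d', 'a', 'b', 'c', 'e']
'b': index 2 in ['d', 'a', 'b', 'c', 'e'] -> ['b', 'd', 'a', 'c', 'e']
'd': index 1 in ['b', 'd', 'a', 'c', 'e'] -> ['d', 'b', 'a', 'c', 'e']
'd': index 0 in ['d', 'b', 'a', 'c', 'e'] -> ['d', 'b', 'a', 'c', 'e']
'e': index 4 in ['d', 'b', 'a', 'c', 'e'] -> ['e', 'd', 'b', 'a', 'c']
'a': index 3 in ['e', 'd', 'b', 'a', 'c'] -> ['a', 'e', 'd', 'b', 'c']
'b': index 3 in ['a', 'e', 'd', 'b', 'c'] -> ['b', 'a', 'e', 'd', 'c']
'c': index 4 in ['b', 'a', 'e', 'd', 'c'] -> ['c', 'b', 'a', 'e', 'd']
'e': index 3 in ['c', 'b', 'a', 'e', 'd'] -> ['e', 'c', 'b', 'a', 'd']


Output: [3, 2, 1, 0, 4, 3, 3, 4, 3]


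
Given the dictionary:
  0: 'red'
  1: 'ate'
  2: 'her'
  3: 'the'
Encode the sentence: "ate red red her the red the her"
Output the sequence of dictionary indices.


Look up each word in the dictionary:
  'ate' -> 1
  'red' -> 0
  'red' -> 0
  'her' -> 2
  'the' -> 3
  'red' -> 0
  'the' -> 3
  'her' -> 2

Encoded: [1, 0, 0, 2, 3, 0, 3, 2]


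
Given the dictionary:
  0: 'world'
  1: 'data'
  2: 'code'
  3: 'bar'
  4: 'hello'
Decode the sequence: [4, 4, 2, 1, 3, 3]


Look up each index in the dictionary:
  4 -> 'hello'
  4 -> 'hello'
  2 -> 'code'
  1 -> 'data'
  3 -> 'bar'
  3 -> 'bar'

Decoded: "hello hello code data bar bar"


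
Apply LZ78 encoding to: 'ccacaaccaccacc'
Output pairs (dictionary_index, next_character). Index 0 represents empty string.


LZ78 encoding steps:
Dictionary: {0: ''}
Step 1: w='' (idx 0), next='c' -> output (0, 'c'), add 'c' as idx 1
Step 2: w='c' (idx 1), next='a' -> output (1, 'a'), add 'ca' as idx 2
Step 3: w='ca' (idx 2), next='a' -> output (2, 'a'), add 'caa' as idx 3
Step 4: w='c' (idx 1), next='c' -> output (1, 'c'), add 'cc' as idx 4
Step 5: w='' (idx 0), next='a' -> output (0, 'a'), add 'a' as idx 5
Step 6: w='cc' (idx 4), next='a' -> output (4, 'a'), add 'cca' as idx 6
Step 7: w='cc' (idx 4), end of input -> output (4, '')


Encoded: [(0, 'c'), (1, 'a'), (2, 'a'), (1, 'c'), (0, 'a'), (4, 'a'), (4, '')]


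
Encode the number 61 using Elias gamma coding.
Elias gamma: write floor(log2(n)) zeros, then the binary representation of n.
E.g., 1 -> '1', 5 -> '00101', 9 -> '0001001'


num_bits = floor(log2(61)) + 1 = 6
leading_zeros = num_bits - 1 = 5
binary(61) = 111101

Elias gamma(61) = '00000' + '111101' = 00000111101 (11 bits)


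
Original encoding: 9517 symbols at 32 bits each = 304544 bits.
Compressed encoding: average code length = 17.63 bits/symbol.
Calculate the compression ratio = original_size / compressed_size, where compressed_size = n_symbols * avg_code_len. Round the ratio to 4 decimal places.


original_size = n_symbols * orig_bits = 9517 * 32 = 304544 bits
compressed_size = n_symbols * avg_code_len = 9517 * 17.63 = 167784.71 bits
ratio = original_size / compressed_size = 304544 / 167784.71 = 1.8151

Compression ratio = 1.8151


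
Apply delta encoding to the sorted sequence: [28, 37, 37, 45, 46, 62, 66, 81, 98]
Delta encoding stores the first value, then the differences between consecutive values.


First value: 28
Deltas:
  37 - 28 = 9
  37 - 37 = 0
  45 - 37 = 8
  46 - 45 = 1
  62 - 46 = 16
  66 - 62 = 4
  81 - 66 = 15
  98 - 81 = 17


Delta encoded: [28, 9, 0, 8, 1, 16, 4, 15, 17]


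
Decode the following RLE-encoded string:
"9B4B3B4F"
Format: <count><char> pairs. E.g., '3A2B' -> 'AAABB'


Expanding each <count><char> pair:
  9B -> 'BBBBBBBBB'
  4B -> 'BBBB'
  3B -> 'BBB'
  4F -> 'FFFF'

Decoded = BBBBBBBBBBBBBBBBFFFF


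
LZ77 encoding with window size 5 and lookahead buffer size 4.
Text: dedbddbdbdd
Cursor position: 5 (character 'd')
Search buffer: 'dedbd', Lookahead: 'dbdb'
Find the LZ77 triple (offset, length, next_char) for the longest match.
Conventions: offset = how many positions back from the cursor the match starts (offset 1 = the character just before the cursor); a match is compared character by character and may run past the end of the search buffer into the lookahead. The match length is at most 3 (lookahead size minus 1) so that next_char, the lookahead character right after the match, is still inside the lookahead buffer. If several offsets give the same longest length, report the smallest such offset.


Try each offset into the search buffer:
  offset=1 (pos 4, char 'd'): match length 1
  offset=2 (pos 3, char 'b'): match length 0
  offset=3 (pos 2, char 'd'): match length 3
  offset=4 (pos 1, char 'e'): match length 0
  offset=5 (pos 0, char 'd'): match length 1
Longest match has length 3 at offset 3.
next_char = character at position 5 + 3 = 8 -> 'b'

Best match: offset=3, length=3 (matching 'dbd' starting at position 2)
LZ77 triple: (3, 3, 'b')


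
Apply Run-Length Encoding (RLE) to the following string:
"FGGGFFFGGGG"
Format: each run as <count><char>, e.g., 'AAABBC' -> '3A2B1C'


Scanning runs left to right:
  i=0: run of 'F' x 1 -> '1F'
  i=1: run of 'G' x 3 -> '3G'
  i=4: run of 'F' x 3 -> '3F'
  i=7: run of 'G' x 4 -> '4G'

RLE = 1F3G3F4G


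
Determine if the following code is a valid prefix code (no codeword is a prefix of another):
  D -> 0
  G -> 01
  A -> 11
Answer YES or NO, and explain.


Checking each pair (does one codeword prefix another?):
  D='0' vs G='01': prefix -- VIOLATION

NO -- this is NOT a valid prefix code. D (0) is a prefix of G (01).


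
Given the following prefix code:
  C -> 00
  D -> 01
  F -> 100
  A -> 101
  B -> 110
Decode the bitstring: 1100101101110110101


Decoding step by step:
Bits 110 -> B
Bits 01 -> D
Bits 01 -> D
Bits 101 -> A
Bits 110 -> B
Bits 110 -> B
Bits 101 -> A


Decoded message: BDDABBA


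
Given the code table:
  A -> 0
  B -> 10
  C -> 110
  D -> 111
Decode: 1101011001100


Decoding:
110 -> C
10 -> B
110 -> C
0 -> A
110 -> C
0 -> A


Result: CBCACA


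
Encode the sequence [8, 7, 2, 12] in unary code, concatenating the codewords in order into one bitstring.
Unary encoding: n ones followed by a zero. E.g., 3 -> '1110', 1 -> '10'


Encode each number as n ones followed by a terminating 0:
  8 -> 111111110 (9 bits)
  7 -> 11111110 (8 bits)
  2 -> 110 (3 bits)
  12 -> 1111111111110 (13 bits)
Total length = 9 + 8 + 3 + 13 = 33 bits.

Unary([8, 7, 2, 12]) = 111111110111111101101111111111110 (33 bits)


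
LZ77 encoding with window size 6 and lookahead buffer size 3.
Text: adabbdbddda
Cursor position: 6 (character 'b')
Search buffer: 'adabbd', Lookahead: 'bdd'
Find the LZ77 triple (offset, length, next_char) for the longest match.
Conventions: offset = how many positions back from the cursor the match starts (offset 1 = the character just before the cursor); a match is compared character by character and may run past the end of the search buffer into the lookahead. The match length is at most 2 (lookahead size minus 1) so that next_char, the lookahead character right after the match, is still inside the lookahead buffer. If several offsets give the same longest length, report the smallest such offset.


Try each offset into the search buffer:
  offset=1 (pos 5, char 'd'): match length 0
  offset=2 (pos 4, char 'b'): match length 2
  offset=3 (pos 3, char 'b'): match length 1
  offset=4 (pos 2, char 'a'): match length 0
  offset=5 (pos 1, char 'd'): match length 0
  offset=6 (pos 0, char 'a'): match length 0
Longest match has length 2 at offset 2.
next_char = character at position 6 + 2 = 8 -> 'd'

Best match: offset=2, length=2 (matching 'bd' starting at position 4)
LZ77 triple: (2, 2, 'd')


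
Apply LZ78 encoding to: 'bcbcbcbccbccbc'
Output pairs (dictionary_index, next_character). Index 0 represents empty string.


LZ78 encoding steps:
Dictionary: {0: ''}
Step 1: w='' (idx 0), next='b' -> output (0, 'b'), add 'b' as idx 1
Step 2: w='' (idx 0), next='c' -> output (0, 'c'), add 'c' as idx 2
Step 3: w='b' (idx 1), next='c' -> output (1, 'c'), add 'bc' as idx 3
Step 4: w='bc' (idx 3), next='b' -> output (3, 'b'), add 'bcb' as idx 4
Step 5: w='c' (idx 2), next='c' -> output (2, 'c'), add 'cc' as idx 5
Step 6: w='bc' (idx 3), next='c' -> output (3, 'c'), add 'bcc' as idx 6
Step 7: w='bc' (idx 3), end of input -> output (3, '')


Encoded: [(0, 'b'), (0, 'c'), (1, 'c'), (3, 'b'), (2, 'c'), (3, 'c'), (3, '')]


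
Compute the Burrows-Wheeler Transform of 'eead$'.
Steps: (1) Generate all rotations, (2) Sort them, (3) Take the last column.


Rotations (sorted):
  0: $eead -> last char: d
  1: ad$ee -> last char: e
  2: d$eea -> last char: a
  3: ead$e -> last char: e
  4: eead$ -> last char: $


BWT = deae$


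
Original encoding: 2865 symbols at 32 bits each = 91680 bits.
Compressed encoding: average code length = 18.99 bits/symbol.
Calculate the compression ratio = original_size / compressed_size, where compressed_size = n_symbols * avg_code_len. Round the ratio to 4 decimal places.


original_size = n_symbols * orig_bits = 2865 * 32 = 91680 bits
compressed_size = n_symbols * avg_code_len = 2865 * 18.99 = 54406.35 bits
ratio = original_size / compressed_size = 91680 / 54406.35 = 1.6851

Compression ratio = 1.6851


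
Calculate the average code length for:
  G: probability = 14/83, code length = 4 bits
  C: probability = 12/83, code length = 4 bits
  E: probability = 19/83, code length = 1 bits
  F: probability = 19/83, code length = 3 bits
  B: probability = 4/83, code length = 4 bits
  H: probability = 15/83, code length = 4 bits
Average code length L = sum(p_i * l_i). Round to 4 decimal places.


Weighted contributions p_i * l_i:
  G: (14/83) * 4 = 56/83
  C: (12/83) * 4 = 48/83
  E: (19/83) * 1 = 19/83
  F: (19/83) * 3 = 57/83
  B: (4/83) * 4 = 16/83
  H: (15/83) * 4 = 60/83
Sum = (56 + 48 + 19 + 57 + 16 + 60)/83 = 256/83

L = 256/83 = 3.0843 bits/symbol


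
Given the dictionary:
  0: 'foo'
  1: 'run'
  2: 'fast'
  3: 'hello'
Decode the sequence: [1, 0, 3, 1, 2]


Look up each index in the dictionary:
  1 -> 'run'
  0 -> 'foo'
  3 -> 'hello'
  1 -> 'run'
  2 -> 'fast'

Decoded: "run foo hello run fast"


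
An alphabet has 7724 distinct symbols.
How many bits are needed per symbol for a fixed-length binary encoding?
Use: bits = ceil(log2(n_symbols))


log2(7724) = 12.9151
Bracket: 2^12 = 4096 < 7724 <= 2^13 = 8192
So ceil(log2(7724)) = 13

bits = ceil(log2(7724)) = ceil(12.9151) = 13 bits


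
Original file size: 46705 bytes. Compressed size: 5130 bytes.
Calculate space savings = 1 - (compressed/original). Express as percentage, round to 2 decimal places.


ratio = compressed/original = 5130/46705 = 0.109838
savings = 1 - ratio = 1 - 0.109838 = 0.890162
as a percentage: 0.890162 * 100 = 89.02%

Space savings = 1 - 5130/46705 = 89.02%


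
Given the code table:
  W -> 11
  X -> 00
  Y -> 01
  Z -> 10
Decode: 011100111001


Decoding:
01 -> Y
11 -> W
00 -> X
11 -> W
10 -> Z
01 -> Y


Result: YWXWZY


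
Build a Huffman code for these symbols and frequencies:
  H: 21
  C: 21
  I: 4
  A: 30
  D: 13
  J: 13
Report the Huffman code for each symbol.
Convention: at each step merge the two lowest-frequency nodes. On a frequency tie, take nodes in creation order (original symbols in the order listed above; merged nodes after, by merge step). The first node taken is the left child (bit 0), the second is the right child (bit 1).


Huffman tree construction:
Step 1: Merge I(4) + D(13) = 17
Step 2: Merge J(13) + (I+D)(17) = 30
Step 3: Merge H(21) + C(21) = 42
Step 4: Merge A(30) + (J+(I+D))(30) = 60
Step 5: Merge (H+C)(42) + (A+(J+(I+D)))(60) = 102
Read each symbol's code off the tree from the root (left child = 0, right child = 1).

Codes:
  H: 00 (length 2)
  C: 01 (length 2)
  I: 1110 (length 4)
  A: 10 (length 2)
  D: 1111 (length 4)
  J: 110 (length 3)
Average code length: 251/102 = 2.4608 bits/symbol


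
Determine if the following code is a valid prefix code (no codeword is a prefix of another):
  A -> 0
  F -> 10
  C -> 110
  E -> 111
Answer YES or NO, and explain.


Checking each pair (does one codeword prefix another?):
  A='0' vs F='10': no prefix
  A='0' vs C='110': no prefix
  A='0' vs E='111': no prefix
  F='10' vs A='0': no prefix
  F='10' vs C='110': no prefix
  F='10' vs E='111': no prefix
  C='110' vs A='0': no prefix
  C='110' vs F='10': no prefix
  C='110' vs E='111': no prefix
  E='111' vs A='0': no prefix
  E='111' vs F='10': no prefix
  E='111' vs C='110': no prefix
No violation found over all pairs.

YES -- this is a valid prefix code. No codeword is a prefix of any other codeword.


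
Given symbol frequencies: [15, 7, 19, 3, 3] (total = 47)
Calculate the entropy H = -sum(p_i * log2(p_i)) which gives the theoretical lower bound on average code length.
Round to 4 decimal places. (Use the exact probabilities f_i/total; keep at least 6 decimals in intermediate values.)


Per-symbol terms -p_i * log2(p_i) with p_i = f_i/47:
  p = 15/47 = 0.319149: log2(p) = -1.647698, -p*log2(p) = 0.525861
  p = 7/47 = 0.148936: log2(p) = -2.747234, -p*log2(p) = 0.409163
  p = 19/47 = 0.404255: log2(p) = -1.306661, -p*log2(p) = 0.528225
  p = 3/47 = 0.063830: log2(p) = -3.969626, -p*log2(p) = 0.253380
  p = 3/47 = 0.063830: log2(p) = -3.969626, -p*log2(p) = 0.253380
H = 0.525861 + 0.409163 + 0.528225 + 0.253380 + 0.253380 = 1.970009

H = 1.97 bits/symbol


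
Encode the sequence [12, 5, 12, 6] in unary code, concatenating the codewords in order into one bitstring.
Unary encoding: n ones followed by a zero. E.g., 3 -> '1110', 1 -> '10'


Encode each number as n ones followed by a terminating 0:
  12 -> 1111111111110 (13 bits)
  5 -> 111110 (6 bits)
  12 -> 1111111111110 (13 bits)
  6 -> 1111110 (7 bits)
Total length = 13 + 6 + 13 + 7 = 39 bits.

Unary([12, 5, 12, 6]) = 111111111111011111011111111111101111110 (39 bits)


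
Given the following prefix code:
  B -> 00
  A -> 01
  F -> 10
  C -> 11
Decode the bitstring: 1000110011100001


Decoding step by step:
Bits 10 -> F
Bits 00 -> B
Bits 11 -> C
Bits 00 -> B
Bits 11 -> C
Bits 10 -> F
Bits 00 -> B
Bits 01 -> A


Decoded message: FBCBCFBA


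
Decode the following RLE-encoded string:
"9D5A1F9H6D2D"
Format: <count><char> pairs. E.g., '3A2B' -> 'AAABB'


Expanding each <count><char> pair:
  9D -> 'DDDDDDDDD'
  5A -> 'AAAAA'
  1F -> 'F'
  9H -> 'HHHHHHHHH'
  6D -> 'DDDDDD'
  2D -> 'DD'

Decoded = DDDDDDDDDAAAAAFHHHHHHHHHDDDDDDDD


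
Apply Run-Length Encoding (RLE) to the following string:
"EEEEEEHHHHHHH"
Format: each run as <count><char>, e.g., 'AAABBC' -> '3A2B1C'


Scanning runs left to right:
  i=0: run of 'E' x 6 -> '6E'
  i=6: run of 'H' x 7 -> '7H'

RLE = 6E7H


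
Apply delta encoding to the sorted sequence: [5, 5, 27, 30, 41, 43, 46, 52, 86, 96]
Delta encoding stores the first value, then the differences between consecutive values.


First value: 5
Deltas:
  5 - 5 = 0
  27 - 5 = 22
  30 - 27 = 3
  41 - 30 = 11
  43 - 41 = 2
  46 - 43 = 3
  52 - 46 = 6
  86 - 52 = 34
  96 - 86 = 10


Delta encoded: [5, 0, 22, 3, 11, 2, 3, 6, 34, 10]


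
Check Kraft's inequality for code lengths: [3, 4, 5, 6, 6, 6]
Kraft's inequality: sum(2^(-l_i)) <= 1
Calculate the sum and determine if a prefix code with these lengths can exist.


Sum = 2^(-3) + 2^(-4) + 2^(-5) + 2^(-6) + 2^(-6) + 2^(-6)
    = 0.125 + 0.0625 + 0.03125 + 0.015625 + 0.015625 + 0.015625
    = 17/64 = 0.265625
Since 0.265625 <= 1, Kraft's inequality IS satisfied.
A prefix code with these lengths CAN exist.

Kraft sum = 0.265625. Satisfied.


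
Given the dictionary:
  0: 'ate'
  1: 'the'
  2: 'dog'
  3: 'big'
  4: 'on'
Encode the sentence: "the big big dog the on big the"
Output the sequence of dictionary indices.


Look up each word in the dictionary:
  'the' -> 1
  'big' -> 3
  'big' -> 3
  'dog' -> 2
  'the' -> 1
  'on' -> 4
  'big' -> 3
  'the' -> 1

Encoded: [1, 3, 3, 2, 1, 4, 3, 1]


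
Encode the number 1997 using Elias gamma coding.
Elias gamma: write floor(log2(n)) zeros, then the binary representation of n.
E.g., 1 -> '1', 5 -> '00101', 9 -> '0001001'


num_bits = floor(log2(1997)) + 1 = 11
leading_zeros = num_bits - 1 = 10
binary(1997) = 11111001101

Elias gamma(1997) = '0000000000' + '11111001101' = 000000000011111001101 (21 bits)


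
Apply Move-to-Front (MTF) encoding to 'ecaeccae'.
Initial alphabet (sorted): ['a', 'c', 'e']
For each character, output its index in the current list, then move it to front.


MTF encoding:
'e': index 2 in ['a', 'c', 'e'] -> ['e', 'a', 'c']
'c': index 2 in ['e', 'a', 'c'] -> ['c', 'e', 'a']
'a': index 2 in ['c', 'e', 'a'] -> ['a', 'c', 'e']
'e': index 2 in ['a', 'c', 'e'] -> ['e', 'a', 'c']
'c': index 2 in ['e', 'a', 'c'] -> ['c', 'e', 'a']
'c': index 0 in ['c', 'e', 'a'] -> ['c', 'e', 'a']
'a': index 2 in ['c', 'e', 'a'] -> ['a', 'c', 'e']
'e': index 2 in ['a', 'c', 'e'] -> ['e', 'a', 'c']


Output: [2, 2, 2, 2, 2, 0, 2, 2]


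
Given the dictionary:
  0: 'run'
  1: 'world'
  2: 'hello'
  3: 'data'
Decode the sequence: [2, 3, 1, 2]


Look up each index in the dictionary:
  2 -> 'hello'
  3 -> 'data'
  1 -> 'world'
  2 -> 'hello'

Decoded: "hello data world hello"


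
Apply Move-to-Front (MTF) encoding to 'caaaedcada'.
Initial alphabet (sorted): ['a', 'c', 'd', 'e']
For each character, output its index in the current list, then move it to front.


MTF encoding:
'c': index 1 in ['a', 'c', 'd', 'e'] -> ['c', 'a', 'd', 'e']
'a': index 1 in ['c', 'a', 'd', 'e'] -> ['a', 'c', 'd', 'e']
'a': index 0 in ['a', 'c', 'd', 'e'] -> ['a', 'c', 'd', 'e']
'a': index 0 in ['a', 'c', 'd', 'e'] -> ['a', 'c', 'd', 'e']
'e': index 3 in ['a', 'c', 'd', 'e'] -> ['e', 'a', 'c', 'd']
'd': index 3 in ['e', 'a', 'c', 'd'] -> ['d', 'e', 'a', 'c']
'c': index 3 in ['d', 'e', 'a', 'c'] -> ['c', 'd', 'e', 'a']
'a': index 3 in ['c', 'd', 'e', 'a'] -> ['a', 'c', 'd', 'e']
'd': index 2 in ['a', 'c', 'd', 'e'] -> ['d', 'a', 'c', 'e']
'a': index 1 in ['d', 'a', 'c', 'e'] -> ['a', 'd', 'c', 'e']


Output: [1, 1, 0, 0, 3, 3, 3, 3, 2, 1]


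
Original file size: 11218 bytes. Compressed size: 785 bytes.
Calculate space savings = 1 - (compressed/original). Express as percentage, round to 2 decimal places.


ratio = compressed/original = 785/11218 = 0.069977
savings = 1 - ratio = 1 - 0.069977 = 0.930023
as a percentage: 0.930023 * 100 = 93.0%

Space savings = 1 - 785/11218 = 93.0%


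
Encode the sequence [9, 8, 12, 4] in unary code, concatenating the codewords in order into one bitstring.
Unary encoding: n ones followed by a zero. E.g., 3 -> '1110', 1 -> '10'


Encode each number as n ones followed by a terminating 0:
  9 -> 1111111110 (10 bits)
  8 -> 111111110 (9 bits)
  12 -> 1111111111110 (13 bits)
  4 -> 11110 (5 bits)
Total length = 10 + 9 + 13 + 5 = 37 bits.

Unary([9, 8, 12, 4]) = 1111111110111111110111111111111011110 (37 bits)


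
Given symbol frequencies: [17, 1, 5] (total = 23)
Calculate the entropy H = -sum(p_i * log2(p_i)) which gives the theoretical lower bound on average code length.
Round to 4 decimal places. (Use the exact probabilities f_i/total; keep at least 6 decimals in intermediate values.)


Per-symbol terms -p_i * log2(p_i) with p_i = f_i/23:
  p = 17/23 = 0.739130: log2(p) = -0.436099, -p*log2(p) = 0.322334
  p = 1/23 = 0.043478: log2(p) = -4.523562, -p*log2(p) = 0.196677
  p = 5/23 = 0.217391: log2(p) = -2.201634, -p*log2(p) = 0.478616
H = 0.322334 + 0.196677 + 0.478616 = 0.997627

H = 0.9976 bits/symbol


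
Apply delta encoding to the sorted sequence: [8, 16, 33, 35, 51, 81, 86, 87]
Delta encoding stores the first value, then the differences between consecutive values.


First value: 8
Deltas:
  16 - 8 = 8
  33 - 16 = 17
  35 - 33 = 2
  51 - 35 = 16
  81 - 51 = 30
  86 - 81 = 5
  87 - 86 = 1


Delta encoded: [8, 8, 17, 2, 16, 30, 5, 1]


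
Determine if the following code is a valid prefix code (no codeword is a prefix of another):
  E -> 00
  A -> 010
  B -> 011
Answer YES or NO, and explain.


Checking each pair (does one codeword prefix another?):
  E='00' vs A='010': no prefix
  E='00' vs B='011': no prefix
  A='010' vs E='00': no prefix
  A='010' vs B='011': no prefix
  B='011' vs E='00': no prefix
  B='011' vs A='010': no prefix
No violation found over all pairs.

YES -- this is a valid prefix code. No codeword is a prefix of any other codeword.


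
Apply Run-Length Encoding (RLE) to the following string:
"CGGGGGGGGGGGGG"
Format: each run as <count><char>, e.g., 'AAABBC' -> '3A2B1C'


Scanning runs left to right:
  i=0: run of 'C' x 1 -> '1C'
  i=1: run of 'G' x 13 -> '13G'

RLE = 1C13G


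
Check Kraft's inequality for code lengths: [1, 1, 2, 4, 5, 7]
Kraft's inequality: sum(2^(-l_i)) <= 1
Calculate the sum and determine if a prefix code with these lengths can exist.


Sum = 2^(-1) + 2^(-1) + 2^(-2) + 2^(-4) + 2^(-5) + 2^(-7)
    = 0.5 + 0.5 + 0.25 + 0.0625 + 0.03125 + 0.0078125
    = 173/128 = 1.3515625
Since 1.3515625 > 1, Kraft's inequality is NOT satisfied.
A prefix code with these lengths CANNOT exist.

Kraft sum = 1.3515625. Not satisfied.
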